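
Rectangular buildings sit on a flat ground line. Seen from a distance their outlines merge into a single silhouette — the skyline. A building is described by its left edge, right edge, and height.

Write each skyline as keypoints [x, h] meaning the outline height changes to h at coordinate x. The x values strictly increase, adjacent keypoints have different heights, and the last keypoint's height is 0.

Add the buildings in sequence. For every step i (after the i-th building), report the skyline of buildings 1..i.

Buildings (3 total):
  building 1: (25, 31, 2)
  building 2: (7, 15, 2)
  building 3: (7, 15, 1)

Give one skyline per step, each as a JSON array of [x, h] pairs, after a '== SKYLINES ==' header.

== SKYLINES ==
[[25,2],[31,0]]
[[7,2],[15,0],[25,2],[31,0]]
[[7,2],[15,0],[25,2],[31,0]]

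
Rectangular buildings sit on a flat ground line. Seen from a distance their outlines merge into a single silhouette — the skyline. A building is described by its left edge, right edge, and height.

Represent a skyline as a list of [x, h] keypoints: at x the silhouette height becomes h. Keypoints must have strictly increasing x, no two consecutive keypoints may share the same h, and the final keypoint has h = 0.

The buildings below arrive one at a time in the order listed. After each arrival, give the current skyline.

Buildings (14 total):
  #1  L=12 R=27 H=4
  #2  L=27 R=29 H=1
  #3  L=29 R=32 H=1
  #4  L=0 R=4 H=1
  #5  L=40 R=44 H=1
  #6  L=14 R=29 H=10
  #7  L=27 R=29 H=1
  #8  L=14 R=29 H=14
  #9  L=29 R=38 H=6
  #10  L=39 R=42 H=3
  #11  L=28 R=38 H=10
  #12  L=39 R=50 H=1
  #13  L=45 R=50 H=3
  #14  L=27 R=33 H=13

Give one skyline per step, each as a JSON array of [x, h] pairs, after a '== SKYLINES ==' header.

== SKYLINES ==
[[12,4],[27,0]]
[[12,4],[27,1],[29,0]]
[[12,4],[27,1],[32,0]]
[[0,1],[4,0],[12,4],[27,1],[32,0]]
[[0,1],[4,0],[12,4],[27,1],[32,0],[40,1],[44,0]]
[[0,1],[4,0],[12,4],[14,10],[29,1],[32,0],[40,1],[44,0]]
[[0,1],[4,0],[12,4],[14,10],[29,1],[32,0],[40,1],[44,0]]
[[0,1],[4,0],[12,4],[14,14],[29,1],[32,0],[40,1],[44,0]]
[[0,1],[4,0],[12,4],[14,14],[29,6],[38,0],[40,1],[44,0]]
[[0,1],[4,0],[12,4],[14,14],[29,6],[38,0],[39,3],[42,1],[44,0]]
[[0,1],[4,0],[12,4],[14,14],[29,10],[38,0],[39,3],[42,1],[44,0]]
[[0,1],[4,0],[12,4],[14,14],[29,10],[38,0],[39,3],[42,1],[50,0]]
[[0,1],[4,0],[12,4],[14,14],[29,10],[38,0],[39,3],[42,1],[45,3],[50,0]]
[[0,1],[4,0],[12,4],[14,14],[29,13],[33,10],[38,0],[39,3],[42,1],[45,3],[50,0]]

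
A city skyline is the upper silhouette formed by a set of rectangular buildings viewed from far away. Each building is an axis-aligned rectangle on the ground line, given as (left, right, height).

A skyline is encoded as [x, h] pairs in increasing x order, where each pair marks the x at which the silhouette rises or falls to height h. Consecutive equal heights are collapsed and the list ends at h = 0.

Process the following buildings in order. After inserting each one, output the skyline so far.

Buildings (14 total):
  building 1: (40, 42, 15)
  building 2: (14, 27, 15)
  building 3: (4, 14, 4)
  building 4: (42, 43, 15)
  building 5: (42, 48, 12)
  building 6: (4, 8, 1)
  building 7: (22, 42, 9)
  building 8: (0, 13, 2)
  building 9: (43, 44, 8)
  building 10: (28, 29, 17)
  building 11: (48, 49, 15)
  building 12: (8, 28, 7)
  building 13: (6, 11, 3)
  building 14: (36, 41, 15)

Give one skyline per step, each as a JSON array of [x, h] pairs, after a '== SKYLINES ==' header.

== SKYLINES ==
[[40,15],[42,0]]
[[14,15],[27,0],[40,15],[42,0]]
[[4,4],[14,15],[27,0],[40,15],[42,0]]
[[4,4],[14,15],[27,0],[40,15],[43,0]]
[[4,4],[14,15],[27,0],[40,15],[43,12],[48,0]]
[[4,4],[14,15],[27,0],[40,15],[43,12],[48,0]]
[[4,4],[14,15],[27,9],[40,15],[43,12],[48,0]]
[[0,2],[4,4],[14,15],[27,9],[40,15],[43,12],[48,0]]
[[0,2],[4,4],[14,15],[27,9],[40,15],[43,12],[48,0]]
[[0,2],[4,4],[14,15],[27,9],[28,17],[29,9],[40,15],[43,12],[48,0]]
[[0,2],[4,4],[14,15],[27,9],[28,17],[29,9],[40,15],[43,12],[48,15],[49,0]]
[[0,2],[4,4],[8,7],[14,15],[27,9],[28,17],[29,9],[40,15],[43,12],[48,15],[49,0]]
[[0,2],[4,4],[8,7],[14,15],[27,9],[28,17],[29,9],[40,15],[43,12],[48,15],[49,0]]
[[0,2],[4,4],[8,7],[14,15],[27,9],[28,17],[29,9],[36,15],[43,12],[48,15],[49,0]]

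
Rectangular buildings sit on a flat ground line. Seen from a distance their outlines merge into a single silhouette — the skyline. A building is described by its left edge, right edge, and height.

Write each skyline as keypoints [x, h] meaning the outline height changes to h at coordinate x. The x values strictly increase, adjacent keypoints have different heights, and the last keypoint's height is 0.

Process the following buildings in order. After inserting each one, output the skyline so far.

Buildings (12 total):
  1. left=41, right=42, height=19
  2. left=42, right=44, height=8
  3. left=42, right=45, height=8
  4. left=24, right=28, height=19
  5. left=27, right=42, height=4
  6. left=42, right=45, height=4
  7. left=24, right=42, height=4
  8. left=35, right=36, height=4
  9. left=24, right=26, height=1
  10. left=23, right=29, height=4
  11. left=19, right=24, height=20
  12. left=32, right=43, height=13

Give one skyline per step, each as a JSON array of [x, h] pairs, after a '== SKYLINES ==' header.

== SKYLINES ==
[[41,19],[42,0]]
[[41,19],[42,8],[44,0]]
[[41,19],[42,8],[45,0]]
[[24,19],[28,0],[41,19],[42,8],[45,0]]
[[24,19],[28,4],[41,19],[42,8],[45,0]]
[[24,19],[28,4],[41,19],[42,8],[45,0]]
[[24,19],[28,4],[41,19],[42,8],[45,0]]
[[24,19],[28,4],[41,19],[42,8],[45,0]]
[[24,19],[28,4],[41,19],[42,8],[45,0]]
[[23,4],[24,19],[28,4],[41,19],[42,8],[45,0]]
[[19,20],[24,19],[28,4],[41,19],[42,8],[45,0]]
[[19,20],[24,19],[28,4],[32,13],[41,19],[42,13],[43,8],[45,0]]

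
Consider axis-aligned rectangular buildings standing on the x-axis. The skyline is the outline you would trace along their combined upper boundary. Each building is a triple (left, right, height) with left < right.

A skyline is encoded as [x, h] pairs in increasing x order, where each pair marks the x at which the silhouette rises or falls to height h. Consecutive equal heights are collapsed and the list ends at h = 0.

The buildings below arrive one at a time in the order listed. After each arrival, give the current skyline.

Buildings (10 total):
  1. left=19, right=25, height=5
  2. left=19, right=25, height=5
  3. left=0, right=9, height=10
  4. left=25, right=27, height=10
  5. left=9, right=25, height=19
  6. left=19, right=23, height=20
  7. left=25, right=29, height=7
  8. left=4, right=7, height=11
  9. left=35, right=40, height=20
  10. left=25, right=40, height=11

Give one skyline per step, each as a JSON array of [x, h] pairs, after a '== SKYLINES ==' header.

== SKYLINES ==
[[19,5],[25,0]]
[[19,5],[25,0]]
[[0,10],[9,0],[19,5],[25,0]]
[[0,10],[9,0],[19,5],[25,10],[27,0]]
[[0,10],[9,19],[25,10],[27,0]]
[[0,10],[9,19],[19,20],[23,19],[25,10],[27,0]]
[[0,10],[9,19],[19,20],[23,19],[25,10],[27,7],[29,0]]
[[0,10],[4,11],[7,10],[9,19],[19,20],[23,19],[25,10],[27,7],[29,0]]
[[0,10],[4,11],[7,10],[9,19],[19,20],[23,19],[25,10],[27,7],[29,0],[35,20],[40,0]]
[[0,10],[4,11],[7,10],[9,19],[19,20],[23,19],[25,11],[35,20],[40,0]]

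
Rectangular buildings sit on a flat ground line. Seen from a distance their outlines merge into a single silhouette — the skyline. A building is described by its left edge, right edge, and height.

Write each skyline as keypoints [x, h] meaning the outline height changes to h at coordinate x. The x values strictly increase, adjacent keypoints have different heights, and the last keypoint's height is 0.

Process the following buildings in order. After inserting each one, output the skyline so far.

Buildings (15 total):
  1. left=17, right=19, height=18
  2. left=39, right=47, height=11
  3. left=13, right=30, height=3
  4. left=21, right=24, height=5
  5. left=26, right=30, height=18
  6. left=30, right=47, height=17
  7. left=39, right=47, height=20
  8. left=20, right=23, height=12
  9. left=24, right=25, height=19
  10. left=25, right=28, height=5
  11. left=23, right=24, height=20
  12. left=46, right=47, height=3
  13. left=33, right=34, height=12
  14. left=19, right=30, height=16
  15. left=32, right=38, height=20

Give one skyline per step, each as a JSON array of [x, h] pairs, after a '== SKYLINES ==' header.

== SKYLINES ==
[[17,18],[19,0]]
[[17,18],[19,0],[39,11],[47,0]]
[[13,3],[17,18],[19,3],[30,0],[39,11],[47,0]]
[[13,3],[17,18],[19,3],[21,5],[24,3],[30,0],[39,11],[47,0]]
[[13,3],[17,18],[19,3],[21,5],[24,3],[26,18],[30,0],[39,11],[47,0]]
[[13,3],[17,18],[19,3],[21,5],[24,3],[26,18],[30,17],[47,0]]
[[13,3],[17,18],[19,3],[21,5],[24,3],[26,18],[30,17],[39,20],[47,0]]
[[13,3],[17,18],[19,3],[20,12],[23,5],[24,3],[26,18],[30,17],[39,20],[47,0]]
[[13,3],[17,18],[19,3],[20,12],[23,5],[24,19],[25,3],[26,18],[30,17],[39,20],[47,0]]
[[13,3],[17,18],[19,3],[20,12],[23,5],[24,19],[25,5],[26,18],[30,17],[39,20],[47,0]]
[[13,3],[17,18],[19,3],[20,12],[23,20],[24,19],[25,5],[26,18],[30,17],[39,20],[47,0]]
[[13,3],[17,18],[19,3],[20,12],[23,20],[24,19],[25,5],[26,18],[30,17],[39,20],[47,0]]
[[13,3],[17,18],[19,3],[20,12],[23,20],[24,19],[25,5],[26,18],[30,17],[39,20],[47,0]]
[[13,3],[17,18],[19,16],[23,20],[24,19],[25,16],[26,18],[30,17],[39,20],[47,0]]
[[13,3],[17,18],[19,16],[23,20],[24,19],[25,16],[26,18],[30,17],[32,20],[38,17],[39,20],[47,0]]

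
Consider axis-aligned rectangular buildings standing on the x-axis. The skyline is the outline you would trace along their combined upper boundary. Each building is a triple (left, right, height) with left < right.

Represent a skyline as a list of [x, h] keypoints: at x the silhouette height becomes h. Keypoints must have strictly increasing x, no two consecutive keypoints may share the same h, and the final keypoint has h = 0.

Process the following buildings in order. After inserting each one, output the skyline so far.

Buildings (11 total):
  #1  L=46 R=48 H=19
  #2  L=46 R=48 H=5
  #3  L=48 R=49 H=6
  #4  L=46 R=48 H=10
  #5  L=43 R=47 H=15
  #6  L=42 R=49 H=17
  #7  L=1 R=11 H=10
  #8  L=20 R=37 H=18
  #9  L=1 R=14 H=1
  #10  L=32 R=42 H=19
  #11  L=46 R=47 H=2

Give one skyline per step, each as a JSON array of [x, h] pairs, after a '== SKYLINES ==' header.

== SKYLINES ==
[[46,19],[48,0]]
[[46,19],[48,0]]
[[46,19],[48,6],[49,0]]
[[46,19],[48,6],[49,0]]
[[43,15],[46,19],[48,6],[49,0]]
[[42,17],[46,19],[48,17],[49,0]]
[[1,10],[11,0],[42,17],[46,19],[48,17],[49,0]]
[[1,10],[11,0],[20,18],[37,0],[42,17],[46,19],[48,17],[49,0]]
[[1,10],[11,1],[14,0],[20,18],[37,0],[42,17],[46,19],[48,17],[49,0]]
[[1,10],[11,1],[14,0],[20,18],[32,19],[42,17],[46,19],[48,17],[49,0]]
[[1,10],[11,1],[14,0],[20,18],[32,19],[42,17],[46,19],[48,17],[49,0]]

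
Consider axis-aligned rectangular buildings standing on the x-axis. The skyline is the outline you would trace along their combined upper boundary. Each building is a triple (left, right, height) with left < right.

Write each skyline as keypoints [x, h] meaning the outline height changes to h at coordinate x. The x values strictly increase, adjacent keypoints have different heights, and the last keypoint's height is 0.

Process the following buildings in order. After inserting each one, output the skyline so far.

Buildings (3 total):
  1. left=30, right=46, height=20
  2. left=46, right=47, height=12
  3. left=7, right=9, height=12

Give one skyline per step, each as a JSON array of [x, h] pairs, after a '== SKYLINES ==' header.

== SKYLINES ==
[[30,20],[46,0]]
[[30,20],[46,12],[47,0]]
[[7,12],[9,0],[30,20],[46,12],[47,0]]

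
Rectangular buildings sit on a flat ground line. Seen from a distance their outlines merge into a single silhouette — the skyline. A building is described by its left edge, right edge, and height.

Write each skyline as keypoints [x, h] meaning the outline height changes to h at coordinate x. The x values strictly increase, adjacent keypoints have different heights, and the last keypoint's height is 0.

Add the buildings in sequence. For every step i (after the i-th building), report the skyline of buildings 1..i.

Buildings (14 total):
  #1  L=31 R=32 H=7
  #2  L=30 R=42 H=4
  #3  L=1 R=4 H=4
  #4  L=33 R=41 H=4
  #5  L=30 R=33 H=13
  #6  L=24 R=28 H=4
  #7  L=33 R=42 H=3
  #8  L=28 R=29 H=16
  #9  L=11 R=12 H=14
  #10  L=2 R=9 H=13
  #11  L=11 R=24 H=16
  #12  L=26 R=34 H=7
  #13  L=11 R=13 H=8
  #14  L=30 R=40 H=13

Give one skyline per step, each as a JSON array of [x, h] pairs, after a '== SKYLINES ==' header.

== SKYLINES ==
[[31,7],[32,0]]
[[30,4],[31,7],[32,4],[42,0]]
[[1,4],[4,0],[30,4],[31,7],[32,4],[42,0]]
[[1,4],[4,0],[30,4],[31,7],[32,4],[42,0]]
[[1,4],[4,0],[30,13],[33,4],[42,0]]
[[1,4],[4,0],[24,4],[28,0],[30,13],[33,4],[42,0]]
[[1,4],[4,0],[24,4],[28,0],[30,13],[33,4],[42,0]]
[[1,4],[4,0],[24,4],[28,16],[29,0],[30,13],[33,4],[42,0]]
[[1,4],[4,0],[11,14],[12,0],[24,4],[28,16],[29,0],[30,13],[33,4],[42,0]]
[[1,4],[2,13],[9,0],[11,14],[12,0],[24,4],[28,16],[29,0],[30,13],[33,4],[42,0]]
[[1,4],[2,13],[9,0],[11,16],[24,4],[28,16],[29,0],[30,13],[33,4],[42,0]]
[[1,4],[2,13],[9,0],[11,16],[24,4],[26,7],[28,16],[29,7],[30,13],[33,7],[34,4],[42,0]]
[[1,4],[2,13],[9,0],[11,16],[24,4],[26,7],[28,16],[29,7],[30,13],[33,7],[34,4],[42,0]]
[[1,4],[2,13],[9,0],[11,16],[24,4],[26,7],[28,16],[29,7],[30,13],[40,4],[42,0]]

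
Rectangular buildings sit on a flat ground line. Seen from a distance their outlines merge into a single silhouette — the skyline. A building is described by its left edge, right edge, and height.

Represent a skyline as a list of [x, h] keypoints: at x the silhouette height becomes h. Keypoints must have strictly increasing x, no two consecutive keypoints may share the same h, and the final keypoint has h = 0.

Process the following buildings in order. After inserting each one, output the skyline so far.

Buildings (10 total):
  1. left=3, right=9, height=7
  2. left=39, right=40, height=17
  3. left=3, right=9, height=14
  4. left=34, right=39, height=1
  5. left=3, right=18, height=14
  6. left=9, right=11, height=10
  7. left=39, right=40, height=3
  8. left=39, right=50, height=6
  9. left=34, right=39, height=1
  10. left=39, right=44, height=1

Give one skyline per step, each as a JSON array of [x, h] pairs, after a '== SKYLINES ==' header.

== SKYLINES ==
[[3,7],[9,0]]
[[3,7],[9,0],[39,17],[40,0]]
[[3,14],[9,0],[39,17],[40,0]]
[[3,14],[9,0],[34,1],[39,17],[40,0]]
[[3,14],[18,0],[34,1],[39,17],[40,0]]
[[3,14],[18,0],[34,1],[39,17],[40,0]]
[[3,14],[18,0],[34,1],[39,17],[40,0]]
[[3,14],[18,0],[34,1],[39,17],[40,6],[50,0]]
[[3,14],[18,0],[34,1],[39,17],[40,6],[50,0]]
[[3,14],[18,0],[34,1],[39,17],[40,6],[50,0]]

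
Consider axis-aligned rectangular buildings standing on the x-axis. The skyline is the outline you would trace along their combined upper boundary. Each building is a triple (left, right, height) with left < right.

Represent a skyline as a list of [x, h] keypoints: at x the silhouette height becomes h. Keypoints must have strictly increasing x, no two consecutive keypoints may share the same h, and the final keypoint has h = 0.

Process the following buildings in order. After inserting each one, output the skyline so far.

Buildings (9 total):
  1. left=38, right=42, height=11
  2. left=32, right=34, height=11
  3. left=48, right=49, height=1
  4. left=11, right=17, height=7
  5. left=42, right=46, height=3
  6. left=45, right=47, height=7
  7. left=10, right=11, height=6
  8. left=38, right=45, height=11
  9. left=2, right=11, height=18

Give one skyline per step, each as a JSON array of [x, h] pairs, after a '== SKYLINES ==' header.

== SKYLINES ==
[[38,11],[42,0]]
[[32,11],[34,0],[38,11],[42,0]]
[[32,11],[34,0],[38,11],[42,0],[48,1],[49,0]]
[[11,7],[17,0],[32,11],[34,0],[38,11],[42,0],[48,1],[49,0]]
[[11,7],[17,0],[32,11],[34,0],[38,11],[42,3],[46,0],[48,1],[49,0]]
[[11,7],[17,0],[32,11],[34,0],[38,11],[42,3],[45,7],[47,0],[48,1],[49,0]]
[[10,6],[11,7],[17,0],[32,11],[34,0],[38,11],[42,3],[45,7],[47,0],[48,1],[49,0]]
[[10,6],[11,7],[17,0],[32,11],[34,0],[38,11],[45,7],[47,0],[48,1],[49,0]]
[[2,18],[11,7],[17,0],[32,11],[34,0],[38,11],[45,7],[47,0],[48,1],[49,0]]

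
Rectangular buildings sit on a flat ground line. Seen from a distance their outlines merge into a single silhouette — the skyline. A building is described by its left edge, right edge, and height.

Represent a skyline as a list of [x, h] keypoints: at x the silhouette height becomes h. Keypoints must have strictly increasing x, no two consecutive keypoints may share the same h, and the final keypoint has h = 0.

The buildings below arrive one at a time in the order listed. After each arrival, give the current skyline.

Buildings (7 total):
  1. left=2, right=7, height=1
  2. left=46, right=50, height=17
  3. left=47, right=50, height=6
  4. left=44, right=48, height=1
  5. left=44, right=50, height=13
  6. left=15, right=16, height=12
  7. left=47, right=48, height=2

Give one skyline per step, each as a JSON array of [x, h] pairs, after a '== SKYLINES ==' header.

== SKYLINES ==
[[2,1],[7,0]]
[[2,1],[7,0],[46,17],[50,0]]
[[2,1],[7,0],[46,17],[50,0]]
[[2,1],[7,0],[44,1],[46,17],[50,0]]
[[2,1],[7,0],[44,13],[46,17],[50,0]]
[[2,1],[7,0],[15,12],[16,0],[44,13],[46,17],[50,0]]
[[2,1],[7,0],[15,12],[16,0],[44,13],[46,17],[50,0]]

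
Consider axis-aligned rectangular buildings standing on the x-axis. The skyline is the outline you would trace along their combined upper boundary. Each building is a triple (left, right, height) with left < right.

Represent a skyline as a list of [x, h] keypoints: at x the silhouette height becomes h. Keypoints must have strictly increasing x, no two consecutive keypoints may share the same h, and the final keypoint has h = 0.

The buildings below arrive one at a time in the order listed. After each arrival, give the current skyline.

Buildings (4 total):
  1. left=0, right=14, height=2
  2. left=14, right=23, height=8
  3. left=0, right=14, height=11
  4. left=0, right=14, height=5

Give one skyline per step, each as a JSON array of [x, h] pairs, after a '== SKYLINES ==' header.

== SKYLINES ==
[[0,2],[14,0]]
[[0,2],[14,8],[23,0]]
[[0,11],[14,8],[23,0]]
[[0,11],[14,8],[23,0]]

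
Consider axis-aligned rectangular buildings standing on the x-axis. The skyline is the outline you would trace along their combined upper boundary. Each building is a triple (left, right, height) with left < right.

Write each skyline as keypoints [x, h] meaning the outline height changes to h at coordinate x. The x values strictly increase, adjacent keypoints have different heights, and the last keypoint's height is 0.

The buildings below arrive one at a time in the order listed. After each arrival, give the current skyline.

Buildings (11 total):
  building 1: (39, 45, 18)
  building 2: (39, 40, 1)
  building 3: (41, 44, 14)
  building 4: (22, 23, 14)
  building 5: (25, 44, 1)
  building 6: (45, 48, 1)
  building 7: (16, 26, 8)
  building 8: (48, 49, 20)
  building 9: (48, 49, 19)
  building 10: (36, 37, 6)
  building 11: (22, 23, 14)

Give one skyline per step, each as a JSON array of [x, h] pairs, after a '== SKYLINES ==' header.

== SKYLINES ==
[[39,18],[45,0]]
[[39,18],[45,0]]
[[39,18],[45,0]]
[[22,14],[23,0],[39,18],[45,0]]
[[22,14],[23,0],[25,1],[39,18],[45,0]]
[[22,14],[23,0],[25,1],[39,18],[45,1],[48,0]]
[[16,8],[22,14],[23,8],[26,1],[39,18],[45,1],[48,0]]
[[16,8],[22,14],[23,8],[26,1],[39,18],[45,1],[48,20],[49,0]]
[[16,8],[22,14],[23,8],[26,1],[39,18],[45,1],[48,20],[49,0]]
[[16,8],[22,14],[23,8],[26,1],[36,6],[37,1],[39,18],[45,1],[48,20],[49,0]]
[[16,8],[22,14],[23,8],[26,1],[36,6],[37,1],[39,18],[45,1],[48,20],[49,0]]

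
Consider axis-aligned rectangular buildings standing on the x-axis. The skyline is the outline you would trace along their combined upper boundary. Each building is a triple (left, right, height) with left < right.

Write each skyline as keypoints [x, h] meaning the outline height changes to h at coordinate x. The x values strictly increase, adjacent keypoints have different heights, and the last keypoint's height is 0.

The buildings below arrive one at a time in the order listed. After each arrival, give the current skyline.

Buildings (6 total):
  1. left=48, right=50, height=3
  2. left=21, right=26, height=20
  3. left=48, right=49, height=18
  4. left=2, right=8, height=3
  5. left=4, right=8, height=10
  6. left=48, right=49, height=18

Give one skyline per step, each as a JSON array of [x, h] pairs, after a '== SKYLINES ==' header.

== SKYLINES ==
[[48,3],[50,0]]
[[21,20],[26,0],[48,3],[50,0]]
[[21,20],[26,0],[48,18],[49,3],[50,0]]
[[2,3],[8,0],[21,20],[26,0],[48,18],[49,3],[50,0]]
[[2,3],[4,10],[8,0],[21,20],[26,0],[48,18],[49,3],[50,0]]
[[2,3],[4,10],[8,0],[21,20],[26,0],[48,18],[49,3],[50,0]]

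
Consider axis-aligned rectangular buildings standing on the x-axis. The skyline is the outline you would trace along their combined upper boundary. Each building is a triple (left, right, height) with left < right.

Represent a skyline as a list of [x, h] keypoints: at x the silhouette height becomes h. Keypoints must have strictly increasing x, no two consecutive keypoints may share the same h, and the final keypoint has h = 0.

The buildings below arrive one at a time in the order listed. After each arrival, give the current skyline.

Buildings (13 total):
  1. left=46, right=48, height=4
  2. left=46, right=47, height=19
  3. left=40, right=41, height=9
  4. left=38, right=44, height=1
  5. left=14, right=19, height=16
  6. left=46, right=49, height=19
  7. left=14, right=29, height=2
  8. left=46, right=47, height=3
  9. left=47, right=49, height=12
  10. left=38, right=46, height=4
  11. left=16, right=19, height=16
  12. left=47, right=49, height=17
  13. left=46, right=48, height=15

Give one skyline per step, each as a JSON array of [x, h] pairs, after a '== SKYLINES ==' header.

== SKYLINES ==
[[46,4],[48,0]]
[[46,19],[47,4],[48,0]]
[[40,9],[41,0],[46,19],[47,4],[48,0]]
[[38,1],[40,9],[41,1],[44,0],[46,19],[47,4],[48,0]]
[[14,16],[19,0],[38,1],[40,9],[41,1],[44,0],[46,19],[47,4],[48,0]]
[[14,16],[19,0],[38,1],[40,9],[41,1],[44,0],[46,19],[49,0]]
[[14,16],[19,2],[29,0],[38,1],[40,9],[41,1],[44,0],[46,19],[49,0]]
[[14,16],[19,2],[29,0],[38,1],[40,9],[41,1],[44,0],[46,19],[49,0]]
[[14,16],[19,2],[29,0],[38,1],[40,9],[41,1],[44,0],[46,19],[49,0]]
[[14,16],[19,2],[29,0],[38,4],[40,9],[41,4],[46,19],[49,0]]
[[14,16],[19,2],[29,0],[38,4],[40,9],[41,4],[46,19],[49,0]]
[[14,16],[19,2],[29,0],[38,4],[40,9],[41,4],[46,19],[49,0]]
[[14,16],[19,2],[29,0],[38,4],[40,9],[41,4],[46,19],[49,0]]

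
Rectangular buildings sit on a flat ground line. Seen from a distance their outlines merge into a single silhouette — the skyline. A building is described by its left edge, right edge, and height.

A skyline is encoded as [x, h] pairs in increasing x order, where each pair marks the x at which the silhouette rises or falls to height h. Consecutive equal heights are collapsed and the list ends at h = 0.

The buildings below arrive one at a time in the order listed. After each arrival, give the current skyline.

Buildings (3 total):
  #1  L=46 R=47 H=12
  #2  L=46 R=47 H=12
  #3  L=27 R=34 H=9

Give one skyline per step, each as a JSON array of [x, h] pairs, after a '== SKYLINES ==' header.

== SKYLINES ==
[[46,12],[47,0]]
[[46,12],[47,0]]
[[27,9],[34,0],[46,12],[47,0]]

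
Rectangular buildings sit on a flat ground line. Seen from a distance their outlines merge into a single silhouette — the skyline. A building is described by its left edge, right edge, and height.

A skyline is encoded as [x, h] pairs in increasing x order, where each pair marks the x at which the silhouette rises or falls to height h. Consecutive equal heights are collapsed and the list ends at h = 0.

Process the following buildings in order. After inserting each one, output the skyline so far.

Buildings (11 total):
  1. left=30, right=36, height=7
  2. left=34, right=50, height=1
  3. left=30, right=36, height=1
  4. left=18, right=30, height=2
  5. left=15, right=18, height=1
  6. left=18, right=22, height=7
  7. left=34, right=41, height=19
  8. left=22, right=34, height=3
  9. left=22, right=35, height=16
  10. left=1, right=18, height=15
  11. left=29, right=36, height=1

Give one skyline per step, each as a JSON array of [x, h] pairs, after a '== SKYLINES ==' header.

== SKYLINES ==
[[30,7],[36,0]]
[[30,7],[36,1],[50,0]]
[[30,7],[36,1],[50,0]]
[[18,2],[30,7],[36,1],[50,0]]
[[15,1],[18,2],[30,7],[36,1],[50,0]]
[[15,1],[18,7],[22,2],[30,7],[36,1],[50,0]]
[[15,1],[18,7],[22,2],[30,7],[34,19],[41,1],[50,0]]
[[15,1],[18,7],[22,3],[30,7],[34,19],[41,1],[50,0]]
[[15,1],[18,7],[22,16],[34,19],[41,1],[50,0]]
[[1,15],[18,7],[22,16],[34,19],[41,1],[50,0]]
[[1,15],[18,7],[22,16],[34,19],[41,1],[50,0]]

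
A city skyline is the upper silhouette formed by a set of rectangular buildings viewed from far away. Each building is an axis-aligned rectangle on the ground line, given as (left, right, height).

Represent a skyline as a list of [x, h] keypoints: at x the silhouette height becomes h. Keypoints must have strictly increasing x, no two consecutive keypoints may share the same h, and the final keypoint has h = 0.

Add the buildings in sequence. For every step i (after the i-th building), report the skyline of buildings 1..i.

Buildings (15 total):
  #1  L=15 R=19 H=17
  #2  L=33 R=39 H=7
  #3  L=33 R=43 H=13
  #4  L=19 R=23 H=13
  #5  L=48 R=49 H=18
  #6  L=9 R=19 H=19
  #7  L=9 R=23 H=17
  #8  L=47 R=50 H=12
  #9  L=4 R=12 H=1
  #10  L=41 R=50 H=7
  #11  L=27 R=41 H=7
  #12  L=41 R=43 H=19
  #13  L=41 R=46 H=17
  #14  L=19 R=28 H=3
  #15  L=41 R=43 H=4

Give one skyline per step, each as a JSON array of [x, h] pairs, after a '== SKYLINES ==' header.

== SKYLINES ==
[[15,17],[19,0]]
[[15,17],[19,0],[33,7],[39,0]]
[[15,17],[19,0],[33,13],[43,0]]
[[15,17],[19,13],[23,0],[33,13],[43,0]]
[[15,17],[19,13],[23,0],[33,13],[43,0],[48,18],[49,0]]
[[9,19],[19,13],[23,0],[33,13],[43,0],[48,18],[49,0]]
[[9,19],[19,17],[23,0],[33,13],[43,0],[48,18],[49,0]]
[[9,19],[19,17],[23,0],[33,13],[43,0],[47,12],[48,18],[49,12],[50,0]]
[[4,1],[9,19],[19,17],[23,0],[33,13],[43,0],[47,12],[48,18],[49,12],[50,0]]
[[4,1],[9,19],[19,17],[23,0],[33,13],[43,7],[47,12],[48,18],[49,12],[50,0]]
[[4,1],[9,19],[19,17],[23,0],[27,7],[33,13],[43,7],[47,12],[48,18],[49,12],[50,0]]
[[4,1],[9,19],[19,17],[23,0],[27,7],[33,13],[41,19],[43,7],[47,12],[48,18],[49,12],[50,0]]
[[4,1],[9,19],[19,17],[23,0],[27,7],[33,13],[41,19],[43,17],[46,7],[47,12],[48,18],[49,12],[50,0]]
[[4,1],[9,19],[19,17],[23,3],[27,7],[33,13],[41,19],[43,17],[46,7],[47,12],[48,18],[49,12],[50,0]]
[[4,1],[9,19],[19,17],[23,3],[27,7],[33,13],[41,19],[43,17],[46,7],[47,12],[48,18],[49,12],[50,0]]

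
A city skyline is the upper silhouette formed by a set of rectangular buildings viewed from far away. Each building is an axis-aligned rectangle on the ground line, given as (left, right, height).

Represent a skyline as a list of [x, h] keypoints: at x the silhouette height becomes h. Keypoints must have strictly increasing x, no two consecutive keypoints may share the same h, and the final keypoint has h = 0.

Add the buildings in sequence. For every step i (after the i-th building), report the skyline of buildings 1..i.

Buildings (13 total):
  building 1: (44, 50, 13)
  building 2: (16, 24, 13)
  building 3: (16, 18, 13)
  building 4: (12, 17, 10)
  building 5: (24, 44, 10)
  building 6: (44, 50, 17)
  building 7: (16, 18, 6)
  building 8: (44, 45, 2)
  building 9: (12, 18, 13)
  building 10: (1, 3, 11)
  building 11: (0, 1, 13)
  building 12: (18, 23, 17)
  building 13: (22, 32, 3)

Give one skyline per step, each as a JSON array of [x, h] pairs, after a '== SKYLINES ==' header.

== SKYLINES ==
[[44,13],[50,0]]
[[16,13],[24,0],[44,13],[50,0]]
[[16,13],[24,0],[44,13],[50,0]]
[[12,10],[16,13],[24,0],[44,13],[50,0]]
[[12,10],[16,13],[24,10],[44,13],[50,0]]
[[12,10],[16,13],[24,10],[44,17],[50,0]]
[[12,10],[16,13],[24,10],[44,17],[50,0]]
[[12,10],[16,13],[24,10],[44,17],[50,0]]
[[12,13],[24,10],[44,17],[50,0]]
[[1,11],[3,0],[12,13],[24,10],[44,17],[50,0]]
[[0,13],[1,11],[3,0],[12,13],[24,10],[44,17],[50,0]]
[[0,13],[1,11],[3,0],[12,13],[18,17],[23,13],[24,10],[44,17],[50,0]]
[[0,13],[1,11],[3,0],[12,13],[18,17],[23,13],[24,10],[44,17],[50,0]]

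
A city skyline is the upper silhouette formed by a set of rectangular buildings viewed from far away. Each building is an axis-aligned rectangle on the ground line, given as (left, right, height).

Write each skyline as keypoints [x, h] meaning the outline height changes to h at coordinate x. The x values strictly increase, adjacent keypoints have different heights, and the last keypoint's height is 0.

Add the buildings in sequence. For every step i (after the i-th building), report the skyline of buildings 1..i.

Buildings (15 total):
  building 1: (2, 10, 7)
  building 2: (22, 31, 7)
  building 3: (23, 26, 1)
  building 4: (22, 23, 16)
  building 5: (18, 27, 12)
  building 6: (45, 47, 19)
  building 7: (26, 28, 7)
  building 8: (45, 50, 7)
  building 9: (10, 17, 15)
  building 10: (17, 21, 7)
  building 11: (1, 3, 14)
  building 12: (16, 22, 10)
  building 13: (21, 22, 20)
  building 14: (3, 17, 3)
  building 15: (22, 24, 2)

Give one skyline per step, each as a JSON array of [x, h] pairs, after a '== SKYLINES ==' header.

== SKYLINES ==
[[2,7],[10,0]]
[[2,7],[10,0],[22,7],[31,0]]
[[2,7],[10,0],[22,7],[31,0]]
[[2,7],[10,0],[22,16],[23,7],[31,0]]
[[2,7],[10,0],[18,12],[22,16],[23,12],[27,7],[31,0]]
[[2,7],[10,0],[18,12],[22,16],[23,12],[27,7],[31,0],[45,19],[47,0]]
[[2,7],[10,0],[18,12],[22,16],[23,12],[27,7],[31,0],[45,19],[47,0]]
[[2,7],[10,0],[18,12],[22,16],[23,12],[27,7],[31,0],[45,19],[47,7],[50,0]]
[[2,7],[10,15],[17,0],[18,12],[22,16],[23,12],[27,7],[31,0],[45,19],[47,7],[50,0]]
[[2,7],[10,15],[17,7],[18,12],[22,16],[23,12],[27,7],[31,0],[45,19],[47,7],[50,0]]
[[1,14],[3,7],[10,15],[17,7],[18,12],[22,16],[23,12],[27,7],[31,0],[45,19],[47,7],[50,0]]
[[1,14],[3,7],[10,15],[17,10],[18,12],[22,16],[23,12],[27,7],[31,0],[45,19],[47,7],[50,0]]
[[1,14],[3,7],[10,15],[17,10],[18,12],[21,20],[22,16],[23,12],[27,7],[31,0],[45,19],[47,7],[50,0]]
[[1,14],[3,7],[10,15],[17,10],[18,12],[21,20],[22,16],[23,12],[27,7],[31,0],[45,19],[47,7],[50,0]]
[[1,14],[3,7],[10,15],[17,10],[18,12],[21,20],[22,16],[23,12],[27,7],[31,0],[45,19],[47,7],[50,0]]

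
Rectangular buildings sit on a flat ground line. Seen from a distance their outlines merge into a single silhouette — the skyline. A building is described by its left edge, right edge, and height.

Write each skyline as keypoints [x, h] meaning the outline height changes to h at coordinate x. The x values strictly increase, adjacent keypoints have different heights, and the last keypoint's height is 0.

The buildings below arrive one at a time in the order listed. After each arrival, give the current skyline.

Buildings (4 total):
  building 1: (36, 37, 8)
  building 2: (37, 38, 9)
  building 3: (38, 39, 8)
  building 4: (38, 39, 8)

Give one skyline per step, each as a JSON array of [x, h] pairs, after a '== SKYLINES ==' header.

== SKYLINES ==
[[36,8],[37,0]]
[[36,8],[37,9],[38,0]]
[[36,8],[37,9],[38,8],[39,0]]
[[36,8],[37,9],[38,8],[39,0]]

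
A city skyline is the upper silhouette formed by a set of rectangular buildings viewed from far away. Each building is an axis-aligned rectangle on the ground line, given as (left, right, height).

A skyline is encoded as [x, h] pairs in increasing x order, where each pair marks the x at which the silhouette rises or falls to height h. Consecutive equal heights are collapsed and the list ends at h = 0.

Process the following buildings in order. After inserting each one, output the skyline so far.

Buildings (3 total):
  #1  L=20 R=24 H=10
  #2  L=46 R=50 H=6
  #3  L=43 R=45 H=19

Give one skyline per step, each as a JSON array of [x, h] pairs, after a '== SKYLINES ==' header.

== SKYLINES ==
[[20,10],[24,0]]
[[20,10],[24,0],[46,6],[50,0]]
[[20,10],[24,0],[43,19],[45,0],[46,6],[50,0]]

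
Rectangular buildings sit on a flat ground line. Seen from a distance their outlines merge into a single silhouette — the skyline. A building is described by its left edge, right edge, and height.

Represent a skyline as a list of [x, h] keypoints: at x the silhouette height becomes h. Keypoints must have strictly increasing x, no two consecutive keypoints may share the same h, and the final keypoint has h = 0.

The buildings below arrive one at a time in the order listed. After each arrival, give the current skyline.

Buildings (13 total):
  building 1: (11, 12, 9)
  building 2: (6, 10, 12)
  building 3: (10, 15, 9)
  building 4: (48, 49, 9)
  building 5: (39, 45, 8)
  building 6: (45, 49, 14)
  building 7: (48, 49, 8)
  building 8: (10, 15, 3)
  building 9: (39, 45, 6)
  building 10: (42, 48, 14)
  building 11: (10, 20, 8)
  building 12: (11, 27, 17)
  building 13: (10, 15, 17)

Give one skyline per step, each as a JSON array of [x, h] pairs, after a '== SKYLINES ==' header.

== SKYLINES ==
[[11,9],[12,0]]
[[6,12],[10,0],[11,9],[12,0]]
[[6,12],[10,9],[15,0]]
[[6,12],[10,9],[15,0],[48,9],[49,0]]
[[6,12],[10,9],[15,0],[39,8],[45,0],[48,9],[49,0]]
[[6,12],[10,9],[15,0],[39,8],[45,14],[49,0]]
[[6,12],[10,9],[15,0],[39,8],[45,14],[49,0]]
[[6,12],[10,9],[15,0],[39,8],[45,14],[49,0]]
[[6,12],[10,9],[15,0],[39,8],[45,14],[49,0]]
[[6,12],[10,9],[15,0],[39,8],[42,14],[49,0]]
[[6,12],[10,9],[15,8],[20,0],[39,8],[42,14],[49,0]]
[[6,12],[10,9],[11,17],[27,0],[39,8],[42,14],[49,0]]
[[6,12],[10,17],[27,0],[39,8],[42,14],[49,0]]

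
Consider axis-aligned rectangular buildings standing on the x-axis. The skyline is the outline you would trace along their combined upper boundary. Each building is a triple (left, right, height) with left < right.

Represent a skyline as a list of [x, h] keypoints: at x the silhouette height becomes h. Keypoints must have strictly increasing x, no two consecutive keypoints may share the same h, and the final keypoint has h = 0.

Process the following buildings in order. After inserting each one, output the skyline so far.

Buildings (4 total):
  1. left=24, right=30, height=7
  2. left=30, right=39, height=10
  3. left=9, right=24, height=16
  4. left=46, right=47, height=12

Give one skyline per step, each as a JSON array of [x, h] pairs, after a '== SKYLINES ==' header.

== SKYLINES ==
[[24,7],[30,0]]
[[24,7],[30,10],[39,0]]
[[9,16],[24,7],[30,10],[39,0]]
[[9,16],[24,7],[30,10],[39,0],[46,12],[47,0]]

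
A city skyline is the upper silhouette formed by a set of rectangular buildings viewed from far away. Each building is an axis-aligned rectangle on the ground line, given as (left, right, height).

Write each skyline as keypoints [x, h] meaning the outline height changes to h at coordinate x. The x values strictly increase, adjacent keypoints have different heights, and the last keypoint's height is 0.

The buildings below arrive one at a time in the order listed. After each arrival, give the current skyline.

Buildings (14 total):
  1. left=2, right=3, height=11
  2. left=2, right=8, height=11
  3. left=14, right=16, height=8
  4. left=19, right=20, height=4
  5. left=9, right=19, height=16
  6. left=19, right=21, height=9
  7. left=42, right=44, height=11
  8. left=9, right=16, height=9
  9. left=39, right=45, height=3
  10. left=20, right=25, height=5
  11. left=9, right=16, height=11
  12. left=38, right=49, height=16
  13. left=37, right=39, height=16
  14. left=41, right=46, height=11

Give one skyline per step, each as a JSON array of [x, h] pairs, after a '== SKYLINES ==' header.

== SKYLINES ==
[[2,11],[3,0]]
[[2,11],[8,0]]
[[2,11],[8,0],[14,8],[16,0]]
[[2,11],[8,0],[14,8],[16,0],[19,4],[20,0]]
[[2,11],[8,0],[9,16],[19,4],[20,0]]
[[2,11],[8,0],[9,16],[19,9],[21,0]]
[[2,11],[8,0],[9,16],[19,9],[21,0],[42,11],[44,0]]
[[2,11],[8,0],[9,16],[19,9],[21,0],[42,11],[44,0]]
[[2,11],[8,0],[9,16],[19,9],[21,0],[39,3],[42,11],[44,3],[45,0]]
[[2,11],[8,0],[9,16],[19,9],[21,5],[25,0],[39,3],[42,11],[44,3],[45,0]]
[[2,11],[8,0],[9,16],[19,9],[21,5],[25,0],[39,3],[42,11],[44,3],[45,0]]
[[2,11],[8,0],[9,16],[19,9],[21,5],[25,0],[38,16],[49,0]]
[[2,11],[8,0],[9,16],[19,9],[21,5],[25,0],[37,16],[49,0]]
[[2,11],[8,0],[9,16],[19,9],[21,5],[25,0],[37,16],[49,0]]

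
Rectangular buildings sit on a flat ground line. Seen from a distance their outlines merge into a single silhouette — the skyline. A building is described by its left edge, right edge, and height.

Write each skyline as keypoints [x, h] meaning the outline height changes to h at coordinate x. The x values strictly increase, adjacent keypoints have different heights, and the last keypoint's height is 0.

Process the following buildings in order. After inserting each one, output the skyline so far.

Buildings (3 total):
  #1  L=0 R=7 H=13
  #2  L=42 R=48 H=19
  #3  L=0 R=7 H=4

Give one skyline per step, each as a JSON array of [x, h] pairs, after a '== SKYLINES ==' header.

== SKYLINES ==
[[0,13],[7,0]]
[[0,13],[7,0],[42,19],[48,0]]
[[0,13],[7,0],[42,19],[48,0]]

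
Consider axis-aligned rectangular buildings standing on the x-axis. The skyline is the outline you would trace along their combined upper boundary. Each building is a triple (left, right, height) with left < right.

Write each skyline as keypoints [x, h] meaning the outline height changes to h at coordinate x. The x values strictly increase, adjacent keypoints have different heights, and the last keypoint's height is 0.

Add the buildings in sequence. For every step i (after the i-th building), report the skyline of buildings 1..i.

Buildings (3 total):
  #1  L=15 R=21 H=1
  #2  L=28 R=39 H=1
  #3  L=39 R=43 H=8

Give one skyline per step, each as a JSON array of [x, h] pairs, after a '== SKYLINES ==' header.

== SKYLINES ==
[[15,1],[21,0]]
[[15,1],[21,0],[28,1],[39,0]]
[[15,1],[21,0],[28,1],[39,8],[43,0]]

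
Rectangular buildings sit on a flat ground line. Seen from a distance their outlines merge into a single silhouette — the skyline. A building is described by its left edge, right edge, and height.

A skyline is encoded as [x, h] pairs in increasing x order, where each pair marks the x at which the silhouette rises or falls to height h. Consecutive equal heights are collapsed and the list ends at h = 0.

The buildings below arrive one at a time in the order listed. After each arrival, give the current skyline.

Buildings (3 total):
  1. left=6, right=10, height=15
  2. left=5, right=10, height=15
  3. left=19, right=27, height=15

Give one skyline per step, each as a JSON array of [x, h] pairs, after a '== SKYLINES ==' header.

== SKYLINES ==
[[6,15],[10,0]]
[[5,15],[10,0]]
[[5,15],[10,0],[19,15],[27,0]]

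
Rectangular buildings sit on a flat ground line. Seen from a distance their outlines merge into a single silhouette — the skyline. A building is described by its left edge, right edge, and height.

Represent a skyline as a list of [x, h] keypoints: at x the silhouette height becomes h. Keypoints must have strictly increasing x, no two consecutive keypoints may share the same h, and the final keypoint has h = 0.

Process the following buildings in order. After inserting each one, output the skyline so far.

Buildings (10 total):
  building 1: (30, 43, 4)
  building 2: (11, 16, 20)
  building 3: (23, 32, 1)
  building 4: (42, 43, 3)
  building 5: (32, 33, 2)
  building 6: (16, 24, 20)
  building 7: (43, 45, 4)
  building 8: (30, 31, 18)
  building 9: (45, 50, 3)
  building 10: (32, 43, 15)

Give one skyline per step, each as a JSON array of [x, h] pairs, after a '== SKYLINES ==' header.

== SKYLINES ==
[[30,4],[43,0]]
[[11,20],[16,0],[30,4],[43,0]]
[[11,20],[16,0],[23,1],[30,4],[43,0]]
[[11,20],[16,0],[23,1],[30,4],[43,0]]
[[11,20],[16,0],[23,1],[30,4],[43,0]]
[[11,20],[24,1],[30,4],[43,0]]
[[11,20],[24,1],[30,4],[45,0]]
[[11,20],[24,1],[30,18],[31,4],[45,0]]
[[11,20],[24,1],[30,18],[31,4],[45,3],[50,0]]
[[11,20],[24,1],[30,18],[31,4],[32,15],[43,4],[45,3],[50,0]]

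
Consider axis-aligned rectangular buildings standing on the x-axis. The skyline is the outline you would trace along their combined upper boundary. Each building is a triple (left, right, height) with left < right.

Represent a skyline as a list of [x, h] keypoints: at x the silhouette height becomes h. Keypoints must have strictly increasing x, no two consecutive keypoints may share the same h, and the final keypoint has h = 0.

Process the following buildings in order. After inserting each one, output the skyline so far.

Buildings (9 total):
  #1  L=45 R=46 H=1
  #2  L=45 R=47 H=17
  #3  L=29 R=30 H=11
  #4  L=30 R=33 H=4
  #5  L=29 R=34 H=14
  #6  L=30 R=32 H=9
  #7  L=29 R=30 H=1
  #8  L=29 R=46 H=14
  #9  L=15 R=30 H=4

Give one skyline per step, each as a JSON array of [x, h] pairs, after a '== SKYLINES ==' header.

== SKYLINES ==
[[45,1],[46,0]]
[[45,17],[47,0]]
[[29,11],[30,0],[45,17],[47,0]]
[[29,11],[30,4],[33,0],[45,17],[47,0]]
[[29,14],[34,0],[45,17],[47,0]]
[[29,14],[34,0],[45,17],[47,0]]
[[29,14],[34,0],[45,17],[47,0]]
[[29,14],[45,17],[47,0]]
[[15,4],[29,14],[45,17],[47,0]]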